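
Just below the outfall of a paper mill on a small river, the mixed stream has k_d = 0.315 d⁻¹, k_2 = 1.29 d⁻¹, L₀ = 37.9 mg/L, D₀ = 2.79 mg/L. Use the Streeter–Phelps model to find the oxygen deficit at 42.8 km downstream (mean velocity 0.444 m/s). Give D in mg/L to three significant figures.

Travel time t = x/v = 42.8 km / (0.444 m/s) = 42800 m / 0.444 m/s = 96400 s = 1.116 d.
k_d L₀/(k_2−k_d) = 0.315×37.9/(1.29−0.315) = 11.94/0.9750 = 12.24 mg/L.
e^(−k_d t) = e^(−0.315×1.116) = 0.7037; e^(−k_2 t) = e^(−1.29×1.116) = 0.2371.
D = 12.24 × (0.7037 − 0.2371) + 2.79 × 0.2371 = 5.713 + 0.6615 = 6.374 mg/L.

D ≈ 6.37 mg/L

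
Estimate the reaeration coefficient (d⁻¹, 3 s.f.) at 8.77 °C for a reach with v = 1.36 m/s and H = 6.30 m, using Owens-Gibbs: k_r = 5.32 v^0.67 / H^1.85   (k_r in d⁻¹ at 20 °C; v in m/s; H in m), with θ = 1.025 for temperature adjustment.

k_r(20) = 5.32 × 1.36^0.67 / 6.30^1.85 = 5.32 × 1.229 / 30.11 = 0.2171 d⁻¹.
k_r(8.77) = 0.2171 × 1.025^(8.77−20) = 0.2171 × 0.7578 = 0.1645 d⁻¹.

k_r ≈ 0.165 d⁻¹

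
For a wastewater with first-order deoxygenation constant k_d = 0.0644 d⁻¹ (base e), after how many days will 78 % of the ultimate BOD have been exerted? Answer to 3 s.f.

y/L₀ = 1 − e^(−k_d t) = 0.78 ⇒ e^(−k_d t) = 0.220
t = −ln(0.220) / 0.0644 = 1.514 / 0.0644 = 23.51 d.

t ≈ 23.5 d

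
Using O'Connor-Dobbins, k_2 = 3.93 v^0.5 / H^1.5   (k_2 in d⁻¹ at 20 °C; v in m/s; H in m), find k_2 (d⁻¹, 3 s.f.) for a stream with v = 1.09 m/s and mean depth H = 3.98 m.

k_2 ≈ 0.517 d⁻¹

k_2 = 3.93 × 1.09^0.5 / 3.98^1.5 = 3.93 × 1.044 / 7.940 = 0.5168 d⁻¹.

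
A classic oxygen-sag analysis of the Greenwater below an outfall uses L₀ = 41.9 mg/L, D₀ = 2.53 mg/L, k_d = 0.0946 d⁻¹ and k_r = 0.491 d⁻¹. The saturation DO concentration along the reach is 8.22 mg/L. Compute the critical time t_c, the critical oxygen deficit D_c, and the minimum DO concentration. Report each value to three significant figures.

With k_r/k_d = 5.190 and 1 − D₀(k_r−k_d)/(k_d L₀) = 0.7470,
t_c = ln(5.190 × 0.7470) / (0.491 − 0.0946) = ln(3.877) / 0.3964 = 1.355/0.3964 = 3.418 d.
D_c = (k_d/k_r) L₀ e^(−k_d t_c) = (0.0946/0.491) × 41.9 × e^(−0.0946×3.418) = 0.1927 × 41.9 × 0.7237 = 5.842 mg/L.
Minimum DO = C_s − D_c = 8.22 − 5.842 = 2.378 mg/L.

t_c ≈ 3.42 d; D_c ≈ 5.84 mg/L; min DO ≈ 2.38 mg/L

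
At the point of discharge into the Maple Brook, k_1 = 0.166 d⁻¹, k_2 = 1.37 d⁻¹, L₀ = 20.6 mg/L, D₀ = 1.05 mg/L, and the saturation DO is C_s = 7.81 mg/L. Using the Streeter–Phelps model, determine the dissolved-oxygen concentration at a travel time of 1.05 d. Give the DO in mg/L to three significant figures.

k_1 L₀/(k_2−k_1) = 0.166×20.6/(1.37−0.166) = 3.420/1.204 = 2.840 mg/L.
e^(−k_1 t) = e^(−0.166×1.050) = 0.8400; e^(−k_2 t) = e^(−1.37×1.050) = 0.2373.
D = 2.840 × (0.8400 − 0.2373) + 1.05 × 0.2373 = 1.712 + 0.2491 = 1.961 mg/L.
DO = C_s − D = 7.81 − 1.961 = 5.849 mg/L.

DO ≈ 5.85 mg/L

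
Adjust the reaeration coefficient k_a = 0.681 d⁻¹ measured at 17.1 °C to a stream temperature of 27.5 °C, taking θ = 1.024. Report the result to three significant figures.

k_a(T₂) = k_a(T₁) · θ^(T₂−T₁) = 0.681 × 1.024^(27.5−17.1)
= 0.681 × 1.024^10.4 = 0.681 × 1.280 = 0.8715 d⁻¹.

k_a ≈ 0.871 d⁻¹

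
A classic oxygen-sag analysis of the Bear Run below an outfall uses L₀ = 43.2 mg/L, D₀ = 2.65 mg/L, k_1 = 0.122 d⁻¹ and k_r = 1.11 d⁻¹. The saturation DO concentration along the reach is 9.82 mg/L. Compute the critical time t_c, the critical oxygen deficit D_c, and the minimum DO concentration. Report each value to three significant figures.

t_c ≈ 1.54 d; D_c ≈ 3.93 mg/L; min DO ≈ 5.89 mg/L

At the critical point dD/dt = 0, so k_1 L₀ e^(−k_1 t) = k_r D. Substituting D(t) from the Streeter–Phelps equation and solving for t gives
t_c = ln[(k_r/k_1)(1 − D₀(k_r−k_1)/(k_1 L₀))] / (k_r−k_1).
Here k_r−k_1 = 0.9880 d⁻¹ and 1 − D₀(k_r−k_1)/(k_1 L₀) = 1 − 2.65×0.9880/(0.122×43.2) = 0.5032, so
t_c = ln(9.098 × 0.5032) / 0.9880 = 1.521 / 0.9880 = 1.540 d.
D_c = (k_1/k_r) L₀ e^(−k_1 t_c) = (0.122/1.11) × 43.2 × e^(−0.122×1.540) = 0.1099 × 43.2 × 0.8287 = 3.935 mg/L.
Minimum DO = C_s − D_c = 9.82 − 3.935 = 5.885 mg/L.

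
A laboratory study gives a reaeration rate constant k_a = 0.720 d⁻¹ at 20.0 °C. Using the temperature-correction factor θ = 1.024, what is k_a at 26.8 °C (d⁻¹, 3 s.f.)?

k_a(T₂) = k_a(T₁) · θ^(T₂−T₁) = 0.720 × 1.024^(26.8−20.0)
= 0.720 × 1.024^6.80 = 0.720 × 1.175 = 0.8460 d⁻¹.

k_a ≈ 0.846 d⁻¹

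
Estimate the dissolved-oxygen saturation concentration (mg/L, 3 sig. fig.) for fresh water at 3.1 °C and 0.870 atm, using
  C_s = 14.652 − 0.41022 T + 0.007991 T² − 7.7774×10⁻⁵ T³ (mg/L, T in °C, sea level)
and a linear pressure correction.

At sea level: C_s = 14.652 − 0.41022×3.1 + 0.007991×3.1² − 7.7774×10⁻⁵×3.1³ = 13.45 mg/L.
Pressure correction: C_s' = 13.45 × 0.870 = 11.71 mg/L.

C_s ≈ 11.7 mg/L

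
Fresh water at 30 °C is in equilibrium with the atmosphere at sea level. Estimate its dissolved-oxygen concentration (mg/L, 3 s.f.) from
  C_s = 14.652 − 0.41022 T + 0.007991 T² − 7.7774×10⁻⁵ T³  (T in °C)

C_s ≈ 7.44 mg/L

C_s = 14.652 − 0.41022×30 + 0.007991×30² − 7.7774×10⁻⁵×30³ = 7.437 mg/L.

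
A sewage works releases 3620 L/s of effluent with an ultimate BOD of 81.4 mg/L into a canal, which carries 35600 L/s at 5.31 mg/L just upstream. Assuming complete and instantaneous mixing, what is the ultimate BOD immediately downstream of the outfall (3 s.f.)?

12.3 mg/L

Flow-weighted mixing: C = (Q_r C_r + Q_w C_w)/(Q_r + Q_w)
= (35600×5.31 + 3620×81.4)/(35600 + 3620) = 483700/39220 = 12.33 mg/L.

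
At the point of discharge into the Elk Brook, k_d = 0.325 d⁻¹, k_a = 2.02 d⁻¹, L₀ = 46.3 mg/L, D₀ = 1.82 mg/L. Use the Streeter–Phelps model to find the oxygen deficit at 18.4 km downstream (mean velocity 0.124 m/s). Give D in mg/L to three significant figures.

D ≈ 4.86 mg/L

Travel time t = x/v = 18.4 km / (0.124 m/s) = 18400 m / 0.124 m/s = 148400 s = 1.717 d.
k_d L₀/(k_a−k_d) = 0.325×46.3/(2.02−0.325) = 15.05/1.695 = 8.878 mg/L.
e^(−k_d t) = e^(−0.325×1.717) = 0.5723; e^(−k_a t) = e^(−2.02×1.717) = 0.03114.
D = 8.878 × (0.5723 − 0.03114) + 1.82 × 0.03114 = 4.804 + 0.05668 = 4.860 mg/L.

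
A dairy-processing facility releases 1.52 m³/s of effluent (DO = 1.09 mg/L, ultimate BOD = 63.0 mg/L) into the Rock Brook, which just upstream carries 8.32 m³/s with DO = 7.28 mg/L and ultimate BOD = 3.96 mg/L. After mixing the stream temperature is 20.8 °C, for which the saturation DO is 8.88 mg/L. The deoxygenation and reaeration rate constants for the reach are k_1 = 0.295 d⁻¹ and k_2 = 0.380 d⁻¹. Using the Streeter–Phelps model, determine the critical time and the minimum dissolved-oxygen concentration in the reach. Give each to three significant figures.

t_c ≈ 2.30 d; minimum DO ≈ 3.72 mg/L

Mixed DO = (8.32×7.28 + 1.52×1.09)/(8.32+1.52) = 62.23/9.840 = 6.324 mg/L.
Mixed L₀ = (8.32×3.96 + 1.52×63.0)/(9.840) = 128.7/9.840 = 13.08 mg/L.
Initial deficit D₀ = C_s − DO₀ = 8.88 − 6.324 = 2.556 mg/L.
t_c = (1/0.08500) ln[(0.380/0.295)(1 − 2.556×0.08500/(0.295×13.08))] = 11.76 × ln(1.216) = 2.297 d.
D_c = (0.295/0.380) × 13.08 × e^(−0.295×2.297) = 0.7763 × 13.08 × 0.5078 = 5.157 mg/L.
Minimum DO = 8.88 − 5.157 = 3.723 mg/L.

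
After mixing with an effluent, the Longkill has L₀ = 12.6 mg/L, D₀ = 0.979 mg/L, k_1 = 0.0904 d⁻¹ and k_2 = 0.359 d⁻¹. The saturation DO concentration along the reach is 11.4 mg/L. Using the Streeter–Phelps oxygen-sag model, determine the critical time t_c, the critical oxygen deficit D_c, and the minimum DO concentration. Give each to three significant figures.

t_c ≈ 4.16 d; D_c ≈ 2.18 mg/L; min DO ≈ 9.22 mg/L

At the critical point dD/dt = 0, so k_1 L₀ e^(−k_1 t) = k_2 D. Substituting D(t) from the Streeter–Phelps equation and solving for t gives
t_c = ln[(k_2/k_1)(1 − D₀(k_2−k_1)/(k_1 L₀))] / (k_2−k_1).
Here k_2−k_1 = 0.2686 d⁻¹ and 1 − D₀(k_2−k_1)/(k_1 L₀) = 1 − 0.979×0.2686/(0.0904×12.6) = 0.7691, so
t_c = ln(3.971 × 0.7691) / 0.2686 = 1.117 / 0.2686 = 4.157 d.
L(t_c) = L₀ e^(−k_1 t_c) = 12.6 × 0.6867 = 8.653 mg/L, and at the critical point k_2 D_c = k_1 L, so D_c = (0.0904/0.359) × 8.653 = 2.179 mg/L.
Minimum DO = C_s − D_c = 11.4 − 2.179 = 9.221 mg/L.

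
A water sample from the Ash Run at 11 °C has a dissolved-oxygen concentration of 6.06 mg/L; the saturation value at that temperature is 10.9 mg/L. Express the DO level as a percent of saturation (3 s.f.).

% saturation = C/C_s × 100 = 6.06/10.9 × 100 = 55.6 %.

55.6 % saturation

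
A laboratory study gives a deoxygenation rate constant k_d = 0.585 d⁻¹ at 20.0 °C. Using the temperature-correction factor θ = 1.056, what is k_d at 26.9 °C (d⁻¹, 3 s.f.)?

k_d ≈ 0.852 d⁻¹

k_d(T₂) = k_d(T₁) · θ^(T₂−T₁) = 0.585 × 1.056^(26.9−20.0)
= 0.585 × 1.056^6.90 = 0.585 × 1.456 = 0.8520 d⁻¹.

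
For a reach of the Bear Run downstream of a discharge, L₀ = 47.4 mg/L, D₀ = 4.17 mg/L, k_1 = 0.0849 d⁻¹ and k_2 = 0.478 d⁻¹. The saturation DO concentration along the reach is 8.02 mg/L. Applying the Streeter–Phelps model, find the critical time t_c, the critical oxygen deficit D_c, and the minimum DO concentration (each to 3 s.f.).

t_c ≈ 3.07 d; D_c ≈ 6.49 mg/L; min DO ≈ 1.53 mg/L

t_c = [1/(k_2−k_1)] ln[(k_2/k_1)(1 − D₀(k_2−k_1)/(k_1 L₀))]
= [1/(0.478−0.0849)] ln[(0.478/0.0849)(1 − 4.17×0.3931/(0.0849×47.4))]
= (1/0.3931) ln[5.630 × 0.5927] = 2.544 × ln(3.337) = 2.544 × 1.205 = 3.065 d.
L(t_c) = L₀ e^(−k_1 t_c) = 47.4 × 0.7709 = 36.54 mg/L, and at the critical point k_2 D_c = k_1 L, so D_c = (0.0849/0.478) × 36.54 = 6.490 mg/L.
Minimum DO = C_s − D_c = 8.02 − 6.490 = 1.530 mg/L.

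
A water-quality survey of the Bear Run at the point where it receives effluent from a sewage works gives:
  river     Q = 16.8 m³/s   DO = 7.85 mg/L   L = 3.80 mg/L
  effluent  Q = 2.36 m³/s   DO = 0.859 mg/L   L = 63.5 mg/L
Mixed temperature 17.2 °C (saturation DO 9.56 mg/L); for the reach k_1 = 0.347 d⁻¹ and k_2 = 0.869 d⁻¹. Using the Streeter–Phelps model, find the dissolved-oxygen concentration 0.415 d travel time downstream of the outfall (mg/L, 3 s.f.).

DO ≈ 6.52 mg/L

Mixed DO = (16.8×7.85 + 2.36×0.859)/(16.8+2.36) = 133.9/19.16 = 6.989 mg/L.
Mixed L₀ = (16.8×3.80 + 2.36×63.5)/(19.16) = 213.7/19.16 = 11.15 mg/L.
Initial deficit D₀ = C_s − DO₀ = 9.56 − 6.989 = 2.571 mg/L.
D(0.415) = [0.347×11.15/(0.869−0.347)](e^(−0.347×0.415) − e^(−0.869×0.415)) + 2.571 e^(−0.869×0.415)
= 7.414 × (0.8659 − 0.6972) + 2.571 × 0.6972 = 3.043 mg/L.
DO = 9.56 − 3.043 = 6.517 mg/L.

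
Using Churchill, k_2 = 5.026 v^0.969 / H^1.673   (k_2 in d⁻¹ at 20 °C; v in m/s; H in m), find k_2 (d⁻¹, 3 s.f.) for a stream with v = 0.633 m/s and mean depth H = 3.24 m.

k_2 ≈ 0.451 d⁻¹

k_2 = 5.026 × 0.633^0.969 / 3.24^1.673 = 5.026 × 0.6420 / 7.147 = 0.4515 d⁻¹.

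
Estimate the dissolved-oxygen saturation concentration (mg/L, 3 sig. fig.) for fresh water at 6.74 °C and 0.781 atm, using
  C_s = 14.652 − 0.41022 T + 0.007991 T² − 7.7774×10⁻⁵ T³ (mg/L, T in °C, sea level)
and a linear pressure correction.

C_s ≈ 9.55 mg/L

At sea level: C_s = 14.652 − 0.41022×6.74 + 0.007991×6.74² − 7.7774×10⁻⁵×6.74³ = 12.23 mg/L.
Pressure correction: C_s' = 12.23 × 0.781 = 9.549 mg/L.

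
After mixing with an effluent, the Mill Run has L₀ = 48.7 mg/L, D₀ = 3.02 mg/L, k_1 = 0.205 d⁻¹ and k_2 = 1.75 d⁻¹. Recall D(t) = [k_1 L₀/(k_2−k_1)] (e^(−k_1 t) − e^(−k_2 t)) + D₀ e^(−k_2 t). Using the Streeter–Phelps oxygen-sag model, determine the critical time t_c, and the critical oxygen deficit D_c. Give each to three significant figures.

With k_2/k_1 = 8.537 and 1 − D₀(k_2−k_1)/(k_1 L₀) = 0.5326,
t_c = ln(8.537 × 0.5326) / (1.75 − 0.205) = ln(4.547) / 1.545 = 1.514/1.545 = 0.9802 d.
D_c = (k_1/k_2) L₀ e^(−k_1 t_c) = (0.205/1.75) × 48.7 × e^(−0.205×0.9802) = 0.1171 × 48.7 × 0.8180 = 4.666 mg/L.

t_c ≈ 0.980 d; D_c ≈ 4.67 mg/L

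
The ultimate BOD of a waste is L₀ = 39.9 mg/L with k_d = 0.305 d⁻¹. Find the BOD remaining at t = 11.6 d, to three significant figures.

L ≈ 1.16 mg/L

L_t = L₀ e^(−k_d t) = 39.9 × e^(−0.305×11.6) = 39.9 × 0.02907 = 1.160 mg/L.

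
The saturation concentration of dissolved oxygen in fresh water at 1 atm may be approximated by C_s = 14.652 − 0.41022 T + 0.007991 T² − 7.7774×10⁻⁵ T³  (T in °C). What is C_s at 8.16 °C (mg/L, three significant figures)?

C_s = 14.652 − 0.41022×8.16 + 0.007991×8.16² − 7.7774×10⁻⁵×8.16³ = 11.79 mg/L.

C_s ≈ 11.8 mg/L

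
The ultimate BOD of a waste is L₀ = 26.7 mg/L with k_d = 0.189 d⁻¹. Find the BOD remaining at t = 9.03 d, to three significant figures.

L ≈ 4.85 mg/L

L_t = L₀ e^(−k_d t) = 26.7 × e^(−0.189×9.03) = 26.7 × 0.1815 = 4.845 mg/L.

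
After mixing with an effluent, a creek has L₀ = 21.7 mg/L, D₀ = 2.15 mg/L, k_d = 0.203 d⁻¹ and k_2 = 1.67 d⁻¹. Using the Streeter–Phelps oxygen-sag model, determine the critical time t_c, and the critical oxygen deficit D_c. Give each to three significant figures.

With k_2/k_d = 8.227 and 1 − D₀(k_2−k_d)/(k_d L₀) = 0.2840,
t_c = ln(8.227 × 0.2840) / (1.67 − 0.203) = ln(2.336) / 1.467 = 0.8486/1.467 = 0.5785 d.
D_c = (k_d/k_2) L₀ e^(−k_d t_c) = (0.203/1.67) × 21.7 × e^(−0.203×0.5785) = 0.1216 × 21.7 × 0.8892 = 2.346 mg/L.

t_c ≈ 0.578 d; D_c ≈ 2.35 mg/L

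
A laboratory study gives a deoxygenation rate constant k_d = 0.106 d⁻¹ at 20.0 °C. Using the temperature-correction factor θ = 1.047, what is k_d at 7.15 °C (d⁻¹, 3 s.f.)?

k_d(T₂) = k_d(T₁) · θ^(T₂−T₁) = 0.106 × 1.047^(7.15−20.0)
= 0.106 × 1.047^-12.8 = 0.106 × 0.5542 = 0.05875 d⁻¹.

k_d ≈ 0.0587 d⁻¹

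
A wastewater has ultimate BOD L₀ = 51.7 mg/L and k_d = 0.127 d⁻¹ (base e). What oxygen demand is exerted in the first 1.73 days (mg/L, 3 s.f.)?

y_t = L₀(1 − e^(−k_d t)) = 51.7 × (1 − e^(−0.127×1.73))
= 51.7 × (1 − 0.8028) = 51.7 × 0.1972 = 10.20 mg/L.

y ≈ 10.2 mg/L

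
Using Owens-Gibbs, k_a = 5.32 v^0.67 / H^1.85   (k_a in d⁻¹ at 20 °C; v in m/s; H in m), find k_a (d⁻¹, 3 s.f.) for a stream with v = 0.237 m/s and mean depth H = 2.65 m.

k_a ≈ 0.334 d⁻¹

k_a = 5.32 × 0.237^0.67 / 2.65^1.85 = 5.32 × 0.3811 / 6.067 = 0.3342 d⁻¹.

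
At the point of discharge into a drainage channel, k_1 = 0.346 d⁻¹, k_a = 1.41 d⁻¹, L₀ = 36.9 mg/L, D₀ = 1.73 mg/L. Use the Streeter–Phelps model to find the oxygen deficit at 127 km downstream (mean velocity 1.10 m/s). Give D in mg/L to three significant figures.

Travel time t = x/v = 127 km / (1.10 m/s) = 127000 m / 1.10 m/s = 115500 s = 1.336 d.
k_1 L₀/(k_a−k_1) = 0.346×36.9/(1.41−0.346) = 12.77/1.064 = 12.00 mg/L.
e^(−k_1 t) = e^(−0.346×1.336) = 0.6298; e^(−k_a t) = e^(−1.41×1.336) = 0.1520.
D = 12.00 × (0.6298 − 0.1520) + 1.73 × 0.1520 = 5.734 + 0.2629 = 5.997 mg/L.

D ≈ 6.00 mg/L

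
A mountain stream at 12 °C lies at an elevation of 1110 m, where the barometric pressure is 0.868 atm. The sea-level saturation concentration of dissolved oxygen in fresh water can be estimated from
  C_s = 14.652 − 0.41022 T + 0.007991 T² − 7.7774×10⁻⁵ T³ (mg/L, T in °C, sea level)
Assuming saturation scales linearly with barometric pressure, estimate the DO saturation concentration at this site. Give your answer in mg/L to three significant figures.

At sea level: C_s = 14.652 − 0.41022×12 + 0.007991×12² − 7.7774×10⁻⁵×12³ = 10.75 mg/L.
Pressure correction: C_s' = 10.75 × 0.868 = 9.327 mg/L.

C_s ≈ 9.33 mg/L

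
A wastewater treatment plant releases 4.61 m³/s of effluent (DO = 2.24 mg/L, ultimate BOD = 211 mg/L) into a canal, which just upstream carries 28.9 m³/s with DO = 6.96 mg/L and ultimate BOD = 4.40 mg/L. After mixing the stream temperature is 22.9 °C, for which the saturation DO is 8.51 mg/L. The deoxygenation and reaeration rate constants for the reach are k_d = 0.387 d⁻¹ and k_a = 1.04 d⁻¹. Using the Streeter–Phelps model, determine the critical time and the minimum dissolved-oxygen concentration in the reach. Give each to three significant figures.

t_c ≈ 1.33 d; minimum DO ≈ 1.21 mg/L

Mixed DO = (28.9×6.96 + 4.61×2.24)/(28.9+4.61) = 211.5/33.51 = 6.311 mg/L.
Mixed L₀ = (28.9×4.40 + 4.61×211)/(33.51) = 1100/33.51 = 32.82 mg/L.
Initial deficit D₀ = C_s − DO₀ = 8.51 − 6.311 = 2.199 mg/L.
t_c = (1/0.6530) ln[(1.04/0.387)(1 − 2.199×0.6530/(0.387×32.82))] = 1.531 × ln(2.383) = 1.330 d.
D_c = (0.387/1.04) × 32.82 × e^(−0.387×1.330) = 0.3721 × 32.82 × 0.5976 = 7.299 mg/L.
Minimum DO = 8.51 − 7.299 = 1.211 mg/L.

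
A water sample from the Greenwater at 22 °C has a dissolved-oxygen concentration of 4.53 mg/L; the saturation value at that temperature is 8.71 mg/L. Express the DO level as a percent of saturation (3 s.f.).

52.0 % saturation

% saturation = C/C_s × 100 = 4.53/8.71 × 100 = 52.0 %.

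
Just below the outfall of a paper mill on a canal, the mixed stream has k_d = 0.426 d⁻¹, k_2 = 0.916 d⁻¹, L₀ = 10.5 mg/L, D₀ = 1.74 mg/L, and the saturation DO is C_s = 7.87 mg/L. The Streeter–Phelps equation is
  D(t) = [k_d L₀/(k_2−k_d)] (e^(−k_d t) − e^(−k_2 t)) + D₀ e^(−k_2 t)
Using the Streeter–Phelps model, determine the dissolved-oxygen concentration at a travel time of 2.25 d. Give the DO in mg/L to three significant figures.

DO ≈ 5.31 mg/L

k_d L₀/(k_2−k_d) = 0.426×10.5/(0.916−0.426) = 4.473/0.4900 = 9.129 mg/L.
e^(−k_d t) = e^(−0.426×2.250) = 0.3835; e^(−k_2 t) = e^(−0.916×2.250) = 0.1273.
D = 9.129 × (0.3835 − 0.1273) + 1.74 × 0.1273 = 2.338 + 0.2215 = 2.560 mg/L.
DO = C_s − D = 7.87 − 2.560 = 5.310 mg/L.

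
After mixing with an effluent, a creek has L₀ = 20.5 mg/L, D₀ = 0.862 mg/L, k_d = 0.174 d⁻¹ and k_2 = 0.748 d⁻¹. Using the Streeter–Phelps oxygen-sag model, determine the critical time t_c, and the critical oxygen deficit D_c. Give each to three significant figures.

t_c ≈ 2.28 d; D_c ≈ 3.21 mg/L

With k_2/k_d = 4.299 and 1 − D₀(k_2−k_d)/(k_d L₀) = 0.8613,
t_c = ln(4.299 × 0.8613) / (0.748 − 0.174) = ln(3.703) / 0.5740 = 1.309/0.5740 = 2.281 d.
D_c = (k_d/k_2) L₀ e^(−k_d t_c) = (0.174/0.748) × 20.5 × e^(−0.174×2.281) = 0.2326 × 20.5 × 0.6725 = 3.207 mg/L.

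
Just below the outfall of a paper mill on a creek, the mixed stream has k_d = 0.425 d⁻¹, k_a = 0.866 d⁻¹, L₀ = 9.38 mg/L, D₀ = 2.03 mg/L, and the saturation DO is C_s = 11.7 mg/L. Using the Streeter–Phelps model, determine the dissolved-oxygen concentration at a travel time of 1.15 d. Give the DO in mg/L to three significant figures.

DO ≈ 8.74 mg/L

k_d L₀/(k_a−k_d) = 0.425×9.38/(0.866−0.425) = 3.987/0.4410 = 9.040 mg/L.
e^(−k_d t) = e^(−0.425×1.150) = 0.6134; e^(−k_a t) = e^(−0.866×1.150) = 0.3694.
D = 9.040 × (0.6134 − 0.3694) + 2.03 × 0.3694 = 2.206 + 0.7499 = 2.956 mg/L.
DO = C_s − D = 11.7 − 2.956 = 8.744 mg/L.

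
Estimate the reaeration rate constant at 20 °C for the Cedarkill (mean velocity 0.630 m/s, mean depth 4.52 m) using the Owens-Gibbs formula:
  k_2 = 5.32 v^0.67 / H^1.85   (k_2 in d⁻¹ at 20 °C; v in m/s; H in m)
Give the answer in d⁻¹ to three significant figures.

k_2 = 5.32 × 0.630^0.67 / 4.52^1.85 = 5.32 × 0.7338 / 16.29 = 0.2396 d⁻¹.

k_2 ≈ 0.240 d⁻¹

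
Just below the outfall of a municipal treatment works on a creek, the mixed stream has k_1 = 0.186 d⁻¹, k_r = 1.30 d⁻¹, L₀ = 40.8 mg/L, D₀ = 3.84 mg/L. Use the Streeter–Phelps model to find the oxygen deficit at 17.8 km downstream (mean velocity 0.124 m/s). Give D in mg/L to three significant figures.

Travel time t = x/v = 17.8 km / (0.124 m/s) = 17800 m / 0.124 m/s = 143500 s = 1.661 d.
k_1 L₀/(k_r−k_1) = 0.186×40.8/(1.30−0.186) = 7.589/1.114 = 6.812 mg/L.
e^(−k_1 t) = e^(−0.186×1.661) = 0.7342; e^(−k_r t) = e^(−1.30×1.661) = 0.1153.
D = 6.812 × (0.7342 − 0.1153) + 3.84 × 0.1153 = 4.216 + 0.4429 = 4.658 mg/L.

D ≈ 4.66 mg/L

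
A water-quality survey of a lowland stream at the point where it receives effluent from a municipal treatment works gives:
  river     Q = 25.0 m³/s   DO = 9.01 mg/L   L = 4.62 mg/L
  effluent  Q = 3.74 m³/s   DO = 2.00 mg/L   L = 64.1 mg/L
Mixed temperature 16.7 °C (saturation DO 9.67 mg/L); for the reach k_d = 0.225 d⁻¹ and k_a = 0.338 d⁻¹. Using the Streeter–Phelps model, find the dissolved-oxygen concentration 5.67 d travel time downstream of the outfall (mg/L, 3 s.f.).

DO ≈ 6.19 mg/L

Mixed DO = (25.0×9.01 + 3.74×2.00)/(25.0+3.74) = 232.7/28.74 = 8.098 mg/L.
Mixed L₀ = (25.0×4.62 + 3.74×64.1)/(28.74) = 355.2/28.74 = 12.36 mg/L.
Initial deficit D₀ = C_s − DO₀ = 9.67 − 8.098 = 1.572 mg/L.
D(5.67) = [0.225×12.36/(0.338−0.225)](e^(−0.225×5.67) − e^(−0.338×5.67)) + 1.572 e^(−0.338×5.67)
= 24.61 × (0.2792 − 0.1471) + 1.572 × 0.1471 = 3.482 mg/L.
DO = 9.67 − 3.482 = 6.188 mg/L.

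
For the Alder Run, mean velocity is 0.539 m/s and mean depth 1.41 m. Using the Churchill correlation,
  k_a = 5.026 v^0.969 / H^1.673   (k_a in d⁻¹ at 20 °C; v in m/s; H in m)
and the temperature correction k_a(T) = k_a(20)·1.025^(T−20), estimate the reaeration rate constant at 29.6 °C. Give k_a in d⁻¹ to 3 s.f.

k_a ≈ 1.97 d⁻¹

k_a(20) = 5.026 × 0.539^0.969 / 1.41^1.673 = 5.026 × 0.5494 / 1.777 = 1.554 d⁻¹.
k_a(29.6) = 1.554 × 1.025^(29.6−20) = 1.554 × 1.268 = 1.970 d⁻¹.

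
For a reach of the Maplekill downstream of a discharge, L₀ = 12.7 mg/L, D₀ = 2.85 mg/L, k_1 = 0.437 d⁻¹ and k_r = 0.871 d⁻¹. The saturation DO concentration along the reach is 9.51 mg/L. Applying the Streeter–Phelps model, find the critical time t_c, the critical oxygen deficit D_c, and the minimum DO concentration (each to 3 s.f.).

With k_r/k_1 = 1.993 and 1 − D₀(k_r−k_1)/(k_1 L₀) = 0.7771,
t_c = ln(1.993 × 0.7771) / (0.871 − 0.437) = ln(1.549) / 0.4340 = 0.4376/0.4340 = 1.008 d.
D_c = (k_1/k_r) L₀ e^(−k_1 t_c) = (0.437/0.871) × 12.7 × e^(−0.437×1.008) = 0.5017 × 12.7 × 0.6437 = 4.101 mg/L.
Minimum DO = C_s − D_c = 9.51 − 4.101 = 5.409 mg/L.

t_c ≈ 1.01 d; D_c ≈ 4.10 mg/L; min DO ≈ 5.41 mg/L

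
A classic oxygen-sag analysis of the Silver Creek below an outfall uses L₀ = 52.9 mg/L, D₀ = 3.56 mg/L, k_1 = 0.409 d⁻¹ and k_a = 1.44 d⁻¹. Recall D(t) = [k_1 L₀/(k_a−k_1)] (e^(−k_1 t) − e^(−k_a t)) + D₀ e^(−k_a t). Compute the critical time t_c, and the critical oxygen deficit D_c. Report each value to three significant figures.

With k_a/k_1 = 3.521 and 1 − D₀(k_a−k_1)/(k_1 L₀) = 0.8304,
t_c = ln(3.521 × 0.8304) / (1.44 − 0.409) = ln(2.924) / 1.031 = 1.073/1.031 = 1.041 d.
L(t_c) = L₀ e^(−k_1 t_c) = 52.9 × 0.6534 = 34.56 mg/L, and at the critical point k_a D_c = k_1 L, so D_c = (0.409/1.44) × 34.56 = 9.817 mg/L.

t_c ≈ 1.04 d; D_c ≈ 9.82 mg/L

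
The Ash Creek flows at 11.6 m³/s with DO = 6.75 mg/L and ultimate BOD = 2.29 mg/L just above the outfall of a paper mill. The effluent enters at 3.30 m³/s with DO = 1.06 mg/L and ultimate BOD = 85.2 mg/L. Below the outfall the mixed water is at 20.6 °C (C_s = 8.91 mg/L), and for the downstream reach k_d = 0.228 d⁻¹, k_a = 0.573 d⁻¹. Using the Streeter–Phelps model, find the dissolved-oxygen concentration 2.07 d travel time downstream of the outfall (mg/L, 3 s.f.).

Mixed DO = (11.6×6.75 + 3.30×1.06)/(11.6+3.30) = 81.80/14.90 = 5.490 mg/L.
Mixed L₀ = (11.6×2.29 + 3.30×85.2)/(14.90) = 307.7/14.90 = 20.65 mg/L.
Initial deficit D₀ = C_s − DO₀ = 8.91 − 5.490 = 3.420 mg/L.
D(2.07) = [0.228×20.65/(0.573−0.228)](e^(−0.228×2.07) − e^(−0.573×2.07)) + 3.420 e^(−0.573×2.07)
= 13.65 × (0.6238 − 0.3054) + 3.420 × 0.3054 = 5.390 mg/L.
DO = 8.91 − 5.390 = 3.520 mg/L.

DO ≈ 3.52 mg/L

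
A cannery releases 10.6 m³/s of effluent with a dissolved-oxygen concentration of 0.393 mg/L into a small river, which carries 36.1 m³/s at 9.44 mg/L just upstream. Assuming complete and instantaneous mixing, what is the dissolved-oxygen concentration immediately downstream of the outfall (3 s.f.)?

Flow-weighted mixing: C = (Q_r C_r + Q_w C_w)/(Q_r + Q_w)
= (36.1×9.44 + 10.6×0.393)/(36.1 + 10.6) = 344.9/46.70 = 7.387 mg/L.

7.39 mg/L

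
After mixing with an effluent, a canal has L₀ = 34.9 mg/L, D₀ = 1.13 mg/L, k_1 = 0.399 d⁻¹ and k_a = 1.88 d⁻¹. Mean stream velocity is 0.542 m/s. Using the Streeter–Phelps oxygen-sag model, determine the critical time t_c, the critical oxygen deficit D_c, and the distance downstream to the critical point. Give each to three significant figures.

t_c ≈ 0.960 d; D_c ≈ 5.05 mg/L; x_c ≈ 45.0 km

At the critical point dD/dt = 0, so k_1 L₀ e^(−k_1 t) = k_a D. Substituting D(t) from the Streeter–Phelps equation and solving for t gives
t_c = ln[(k_a/k_1)(1 − D₀(k_a−k_1)/(k_1 L₀))] / (k_a−k_1).
Here k_a−k_1 = 1.481 d⁻¹ and 1 − D₀(k_a−k_1)/(k_1 L₀) = 1 − 1.13×1.481/(0.399×34.9) = 0.8798, so
t_c = ln(4.712 × 0.8798) / 1.481 = 1.422 / 1.481 = 0.9602 d.
L(t_c) = L₀ e^(−k_1 t_c) = 34.9 × 0.6817 = 23.79 mg/L, and at the critical point k_a D_c = k_1 L, so D_c = (0.399/1.88) × 23.79 = 5.050 mg/L.
x_c = v t_c = 0.542 m/s × 0.9602 d × 86400 s/d = 44960 m ≈ 45.0 km.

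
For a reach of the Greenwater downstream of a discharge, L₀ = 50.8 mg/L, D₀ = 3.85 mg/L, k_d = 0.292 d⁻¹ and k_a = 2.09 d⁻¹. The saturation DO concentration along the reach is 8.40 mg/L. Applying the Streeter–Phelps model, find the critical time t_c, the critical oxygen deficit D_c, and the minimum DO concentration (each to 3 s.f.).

At the critical point dD/dt = 0, so k_d L₀ e^(−k_d t) = k_a D. Substituting D(t) from the Streeter–Phelps equation and solving for t gives
t_c = ln[(k_a/k_d)(1 − D₀(k_a−k_d)/(k_d L₀))] / (k_a−k_d).
Here k_a−k_d = 1.798 d⁻¹ and 1 − D₀(k_a−k_d)/(k_d L₀) = 1 − 3.85×1.798/(0.292×50.8) = 0.5333, so
t_c = ln(7.158 × 0.5333) / 1.798 = 1.340 / 1.798 = 0.7450 d.
L(t_c) = L₀ e^(−k_d t_c) = 50.8 × 0.8045 = 40.87 mg/L, and at the critical point k_a D_c = k_d L, so D_c = (0.292/2.09) × 40.87 = 5.710 mg/L.
Minimum DO = C_s − D_c = 8.40 − 5.710 = 2.690 mg/L.

t_c ≈ 0.745 d; D_c ≈ 5.71 mg/L; min DO ≈ 2.69 mg/L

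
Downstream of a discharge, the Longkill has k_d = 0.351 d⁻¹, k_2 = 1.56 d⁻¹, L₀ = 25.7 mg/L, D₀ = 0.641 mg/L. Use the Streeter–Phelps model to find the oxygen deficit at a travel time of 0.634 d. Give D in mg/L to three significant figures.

D ≈ 3.44 mg/L

k_d L₀/(k_2−k_d) = 0.351×25.7/(1.56−0.351) = 9.021/1.209 = 7.461 mg/L.
e^(−k_d t) = e^(−0.351×0.6340) = 0.8005; e^(−k_2 t) = e^(−1.56×0.6340) = 0.3719.
D = 7.461 × (0.8005 − 0.3719) + 0.641 × 0.3719 = 3.198 + 0.2384 = 3.436 mg/L.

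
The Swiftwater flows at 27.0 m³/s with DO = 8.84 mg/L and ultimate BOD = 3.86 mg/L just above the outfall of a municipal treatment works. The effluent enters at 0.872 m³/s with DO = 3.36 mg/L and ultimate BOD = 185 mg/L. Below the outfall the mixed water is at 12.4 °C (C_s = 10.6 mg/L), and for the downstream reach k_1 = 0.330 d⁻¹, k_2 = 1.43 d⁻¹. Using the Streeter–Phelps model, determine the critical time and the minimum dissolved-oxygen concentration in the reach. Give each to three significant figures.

t_c ≈ 0.309 d; minimum DO ≈ 8.61 mg/L

Mixed DO = (27.0×8.84 + 0.872×3.36)/(27.0+0.872) = 241.6/27.87 = 8.669 mg/L.
Mixed L₀ = (27.0×3.86 + 0.872×185)/(27.87) = 265.5/27.87 = 9.527 mg/L.
Initial deficit D₀ = C_s − DO₀ = 10.6 − 8.669 = 1.931 mg/L.
t_c = (1/1.100) ln[(1.43/0.330)(1 − 1.931×1.100/(0.330×9.527))] = 0.9091 × ln(1.405) = 0.3091 d.
D_c = (0.330/1.43) × 9.527 × e^(−0.330×0.3091) = 0.2308 × 9.527 × 0.9030 = 1.985 mg/L.
Minimum DO = 10.6 − 1.985 = 8.615 mg/L.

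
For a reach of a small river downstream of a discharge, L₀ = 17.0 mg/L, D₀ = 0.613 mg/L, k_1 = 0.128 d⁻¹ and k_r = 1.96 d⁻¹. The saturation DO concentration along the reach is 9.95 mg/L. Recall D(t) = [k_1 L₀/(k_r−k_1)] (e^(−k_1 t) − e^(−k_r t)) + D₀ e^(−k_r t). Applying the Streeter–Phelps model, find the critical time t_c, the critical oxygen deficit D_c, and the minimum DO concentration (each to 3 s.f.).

t_c ≈ 1.09 d; D_c ≈ 0.965 mg/L; min DO ≈ 8.98 mg/L

t_c = [1/(k_r−k_1)] ln[(k_r/k_1)(1 − D₀(k_r−k_1)/(k_1 L₀))]
= [1/(1.96−0.128)] ln[(1.96/0.128)(1 − 0.613×1.832/(0.128×17.0))]
= (1/1.832) ln[15.31 × 0.4839] = 0.5459 × ln(7.410) = 0.5459 × 2.003 = 1.093 d.
D_c = (k_1/k_r) L₀ e^(−k_1 t_c) = (0.128/1.96) × 17.0 × e^(−0.128×1.093) = 0.06531 × 17.0 × 0.8694 = 0.9652 mg/L.
Minimum DO = C_s − D_c = 9.95 − 0.9652 = 8.985 mg/L.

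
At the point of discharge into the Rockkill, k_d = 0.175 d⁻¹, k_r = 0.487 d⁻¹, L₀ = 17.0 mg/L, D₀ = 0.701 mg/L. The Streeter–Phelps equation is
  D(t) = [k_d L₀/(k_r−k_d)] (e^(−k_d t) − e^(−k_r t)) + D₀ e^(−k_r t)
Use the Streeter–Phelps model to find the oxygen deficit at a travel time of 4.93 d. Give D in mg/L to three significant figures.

D ≈ 3.22 mg/L

k_d L₀/(k_r−k_d) = 0.175×17.0/(0.487−0.175) = 2.975/0.3120 = 9.535 mg/L.
e^(−k_d t) = e^(−0.175×4.930) = 0.4220; e^(−k_r t) = e^(−0.487×4.930) = 0.09064.
D = 9.535 × (0.4220 − 0.09064) + 0.701 × 0.09064 = 3.160 + 0.06354 = 3.223 mg/L.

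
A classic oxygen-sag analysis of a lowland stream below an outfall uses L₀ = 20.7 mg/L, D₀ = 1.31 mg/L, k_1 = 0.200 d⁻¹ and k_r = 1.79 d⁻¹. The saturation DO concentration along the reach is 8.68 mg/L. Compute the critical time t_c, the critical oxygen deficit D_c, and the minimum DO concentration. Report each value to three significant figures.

t_c ≈ 0.939 d; D_c ≈ 1.92 mg/L; min DO ≈ 6.76 mg/L

t_c = [1/(k_r−k_1)] ln[(k_r/k_1)(1 − D₀(k_r−k_1)/(k_1 L₀))]
= [1/(1.79−0.200)] ln[(1.79/0.200)(1 − 1.31×1.590/(0.200×20.7))]
= (1/1.590) ln[8.950 × 0.4969] = 0.6289 × ln(4.447) = 0.6289 × 1.492 = 0.9385 d.
L(t_c) = L₀ e^(−k_1 t_c) = 20.7 × 0.8289 = 17.16 mg/L, and at the critical point k_r D_c = k_1 L, so D_c = (0.200/1.79) × 17.16 = 1.917 mg/L.
Minimum DO = C_s − D_c = 8.68 − 1.917 = 6.763 mg/L.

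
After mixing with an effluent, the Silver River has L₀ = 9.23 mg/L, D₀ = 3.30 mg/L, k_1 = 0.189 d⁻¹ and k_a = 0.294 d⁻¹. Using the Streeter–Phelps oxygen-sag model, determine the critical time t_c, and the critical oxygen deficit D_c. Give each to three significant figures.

t_c ≈ 2.10 d; D_c ≈ 3.99 mg/L

At the critical point dD/dt = 0, so k_1 L₀ e^(−k_1 t) = k_a D. Substituting D(t) from the Streeter–Phelps equation and solving for t gives
t_c = ln[(k_a/k_1)(1 − D₀(k_a−k_1)/(k_1 L₀))] / (k_a−k_1).
Here k_a−k_1 = 0.1050 d⁻¹ and 1 − D₀(k_a−k_1)/(k_1 L₀) = 1 − 3.30×0.1050/(0.189×9.23) = 0.8014, so
t_c = ln(1.556 × 0.8014) / 0.1050 = 0.2204 / 0.1050 = 2.099 d.
L(t_c) = L₀ e^(−k_1 t_c) = 9.23 × 0.6725 = 6.207 mg/L, and at the critical point k_a D_c = k_1 L, so D_c = (0.189/0.294) × 6.207 = 3.990 mg/L.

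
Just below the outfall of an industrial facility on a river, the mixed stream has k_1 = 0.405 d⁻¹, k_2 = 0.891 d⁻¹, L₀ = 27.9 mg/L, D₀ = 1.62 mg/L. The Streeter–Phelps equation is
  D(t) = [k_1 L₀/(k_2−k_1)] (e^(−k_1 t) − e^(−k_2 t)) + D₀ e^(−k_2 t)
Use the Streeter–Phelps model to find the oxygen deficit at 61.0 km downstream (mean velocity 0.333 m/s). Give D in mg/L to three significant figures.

D ≈ 6.58 mg/L

Travel time t = x/v = 61.0 km / (0.333 m/s) = 61000 m / 0.333 m/s = 183200 s = 2.120 d.
k_1 L₀/(k_2−k_1) = 0.405×27.9/(0.891−0.405) = 11.30/0.4860 = 23.25 mg/L.
e^(−k_1 t) = e^(−0.405×2.120) = 0.4237; e^(−k_2 t) = e^(−0.891×2.120) = 0.1512.
D = 23.25 × (0.4237 − 0.1512) + 1.62 × 0.1512 = 6.336 + 0.2450 = 6.581 mg/L.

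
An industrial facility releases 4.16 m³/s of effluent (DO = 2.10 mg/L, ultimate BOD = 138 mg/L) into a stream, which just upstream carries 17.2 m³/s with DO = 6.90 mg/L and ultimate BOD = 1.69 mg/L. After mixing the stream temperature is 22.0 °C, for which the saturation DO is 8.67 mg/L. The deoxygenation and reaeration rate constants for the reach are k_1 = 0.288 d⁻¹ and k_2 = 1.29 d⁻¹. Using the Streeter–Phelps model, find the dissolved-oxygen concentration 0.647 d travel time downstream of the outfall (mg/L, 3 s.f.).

Mixed DO = (17.2×6.90 + 4.16×2.10)/(17.2+4.16) = 127.4/21.36 = 5.965 mg/L.
Mixed L₀ = (17.2×1.69 + 4.16×138)/(21.36) = 603.1/21.36 = 28.24 mg/L.
Initial deficit D₀ = C_s − DO₀ = 8.67 − 5.965 = 2.705 mg/L.
D(0.647) = [0.288×28.24/(1.29−0.288)](e^(−0.288×0.647) − e^(−1.29×0.647)) + 2.705 e^(−1.29×0.647)
= 8.116 × (0.8300 − 0.4340) + 2.705 × 0.4340 = 4.388 mg/L.
DO = 8.67 − 4.388 = 4.282 mg/L.

DO ≈ 4.28 mg/L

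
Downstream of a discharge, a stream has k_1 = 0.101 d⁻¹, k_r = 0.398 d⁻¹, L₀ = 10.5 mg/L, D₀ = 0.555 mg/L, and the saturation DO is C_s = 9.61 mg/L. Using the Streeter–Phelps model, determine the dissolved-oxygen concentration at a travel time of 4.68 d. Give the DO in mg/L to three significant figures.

DO ≈ 7.85 mg/L

k_1 L₀/(k_r−k_1) = 0.101×10.5/(0.398−0.101) = 1.060/0.2970 = 3.571 mg/L.
e^(−k_1 t) = e^(−0.101×4.680) = 0.6233; e^(−k_r t) = e^(−0.398×4.680) = 0.1553.
D = 3.571 × (0.6233 − 0.1553) + 0.555 × 0.1553 = 1.671 + 0.08617 = 1.758 mg/L.
DO = C_s − D = 9.61 − 1.758 = 7.852 mg/L.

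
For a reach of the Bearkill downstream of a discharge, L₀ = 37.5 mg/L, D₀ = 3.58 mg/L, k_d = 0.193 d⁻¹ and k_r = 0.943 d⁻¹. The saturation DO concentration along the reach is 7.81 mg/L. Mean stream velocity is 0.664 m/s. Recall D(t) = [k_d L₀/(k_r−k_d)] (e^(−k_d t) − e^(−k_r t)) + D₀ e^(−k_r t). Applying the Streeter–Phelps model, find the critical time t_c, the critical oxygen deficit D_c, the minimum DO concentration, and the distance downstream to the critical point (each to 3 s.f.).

t_c = [1/(k_r−k_d)] ln[(k_r/k_d)(1 − D₀(k_r−k_d)/(k_d L₀))]
= [1/(0.943−0.193)] ln[(0.943/0.193)(1 − 3.58×0.7500/(0.193×37.5))]
= (1/0.7500) ln[4.886 × 0.6290] = 1.333 × ln(3.073) = 1.333 × 1.123 = 1.497 d.
D_c = (k_d/k_r) L₀ e^(−k_d t_c) = (0.193/0.943) × 37.5 × e^(−0.193×1.497) = 0.2047 × 37.5 × 0.7491 = 5.749 mg/L.
Minimum DO = C_s − D_c = 7.81 − 5.749 = 2.061 mg/L.
x_c = v t_c = 0.664 m/s × 1.497 d × 86400 s/d = 85880 m ≈ 85.9 km.

t_c ≈ 1.50 d; D_c ≈ 5.75 mg/L; min DO ≈ 2.06 mg/L; x_c ≈ 85.9 km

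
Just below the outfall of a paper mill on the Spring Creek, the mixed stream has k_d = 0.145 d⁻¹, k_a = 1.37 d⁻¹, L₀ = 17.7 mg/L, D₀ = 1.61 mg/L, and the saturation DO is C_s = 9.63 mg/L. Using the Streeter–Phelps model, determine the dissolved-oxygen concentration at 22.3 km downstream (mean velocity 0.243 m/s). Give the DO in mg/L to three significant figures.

DO ≈ 7.95 mg/L

Travel time t = x/v = 22.3 km / (0.243 m/s) = 22300 m / 0.243 m/s = 91770 s = 1.062 d.
k_d L₀/(k_a−k_d) = 0.145×17.7/(1.37−0.145) = 2.566/1.225 = 2.095 mg/L.
e^(−k_d t) = e^(−0.145×1.062) = 0.8573; e^(−k_a t) = e^(−1.37×1.062) = 0.2334.
D = 2.095 × (0.8573 − 0.2334) + 1.61 × 0.2334 = 1.307 + 0.3757 = 1.683 mg/L.
DO = C_s − D = 9.63 − 1.683 = 7.947 mg/L.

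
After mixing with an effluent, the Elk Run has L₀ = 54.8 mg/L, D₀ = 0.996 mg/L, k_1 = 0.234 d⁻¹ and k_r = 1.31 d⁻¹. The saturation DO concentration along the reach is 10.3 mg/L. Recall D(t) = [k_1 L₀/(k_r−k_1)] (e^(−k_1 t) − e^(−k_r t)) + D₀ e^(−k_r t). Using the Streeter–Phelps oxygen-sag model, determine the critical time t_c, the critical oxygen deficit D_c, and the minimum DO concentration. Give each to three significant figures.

t_c ≈ 1.52 d; D_c ≈ 6.86 mg/L; min DO ≈ 3.44 mg/L

t_c = [1/(k_r−k_1)] ln[(k_r/k_1)(1 − D₀(k_r−k_1)/(k_1 L₀))]
= [1/(1.31−0.234)] ln[(1.31/0.234)(1 − 0.996×1.076/(0.234×54.8))]
= (1/1.076) ln[5.598 × 0.9164] = 0.9294 × ln(5.130) = 0.9294 × 1.635 = 1.520 d.
L(t_c) = L₀ e^(−k_1 t_c) = 54.8 × 0.7007 = 38.40 mg/L, and at the critical point k_r D_c = k_1 L, so D_c = (0.234/1.31) × 38.40 = 6.859 mg/L.
Minimum DO = C_s − D_c = 10.3 − 6.859 = 3.441 mg/L.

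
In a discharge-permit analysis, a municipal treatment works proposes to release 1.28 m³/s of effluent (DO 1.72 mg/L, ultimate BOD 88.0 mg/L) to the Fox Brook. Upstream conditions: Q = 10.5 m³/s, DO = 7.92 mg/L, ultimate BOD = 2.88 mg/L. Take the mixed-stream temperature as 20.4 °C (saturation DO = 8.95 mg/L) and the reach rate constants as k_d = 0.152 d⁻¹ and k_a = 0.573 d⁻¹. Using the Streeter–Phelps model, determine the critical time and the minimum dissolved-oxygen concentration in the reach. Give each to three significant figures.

Mixed DO = (10.5×7.92 + 1.28×1.72)/(10.5+1.28) = 85.36/11.78 = 7.246 mg/L.
Mixed L₀ = (10.5×2.88 + 1.28×88.0)/(11.78) = 142.9/11.78 = 12.13 mg/L.
Initial deficit D₀ = C_s − DO₀ = 8.95 − 7.246 = 1.704 mg/L.
t_c = (1/0.4210) ln[(0.573/0.152)(1 − 1.704×0.4210/(0.152×12.13))] = 2.375 × ln(2.303) = 1.982 d.
D_c = (0.152/0.573) × 12.13 × e^(−0.152×1.982) = 0.2653 × 12.13 × 0.7399 = 2.381 mg/L.
Minimum DO = 8.95 − 2.381 = 6.569 mg/L.

t_c ≈ 1.98 d; minimum DO ≈ 6.57 mg/L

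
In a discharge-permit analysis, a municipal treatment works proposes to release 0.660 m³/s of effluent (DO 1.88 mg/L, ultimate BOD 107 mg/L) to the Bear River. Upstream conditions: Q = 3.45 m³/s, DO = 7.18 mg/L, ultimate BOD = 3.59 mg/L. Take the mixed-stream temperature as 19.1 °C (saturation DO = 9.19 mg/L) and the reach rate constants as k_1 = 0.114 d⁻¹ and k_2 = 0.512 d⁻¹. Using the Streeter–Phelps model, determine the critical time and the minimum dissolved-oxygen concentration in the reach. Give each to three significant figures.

t_c ≈ 2.06 d; minimum DO ≈ 5.63 mg/L

Mixed DO = (3.45×7.18 + 0.660×1.88)/(3.45+0.660) = 26.01/4.110 = 6.329 mg/L.
Mixed L₀ = (3.45×3.59 + 0.660×107)/(4.110) = 83.01/4.110 = 20.20 mg/L.
Initial deficit D₀ = C_s − DO₀ = 9.19 − 6.329 = 2.861 mg/L.
t_c = (1/0.3980) ln[(0.512/0.114)(1 − 2.861×0.3980/(0.114×20.20))] = 2.513 × ln(2.270) = 2.060 d.
D_c = (0.114/0.512) × 20.20 × e^(−0.114×2.060) = 0.2227 × 20.20 × 0.7907 = 3.556 mg/L.
Minimum DO = 9.19 − 3.556 = 5.634 mg/L.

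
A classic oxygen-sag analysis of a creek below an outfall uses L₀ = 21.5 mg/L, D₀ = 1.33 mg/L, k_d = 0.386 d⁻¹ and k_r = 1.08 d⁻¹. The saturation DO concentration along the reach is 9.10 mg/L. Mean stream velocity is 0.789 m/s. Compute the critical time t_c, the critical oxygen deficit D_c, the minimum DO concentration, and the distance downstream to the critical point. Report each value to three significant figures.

At the critical point dD/dt = 0, so k_d L₀ e^(−k_d t) = k_r D. Substituting D(t) from the Streeter–Phelps equation and solving for t gives
t_c = ln[(k_r/k_d)(1 − D₀(k_r−k_d)/(k_d L₀))] / (k_r−k_d).
Here k_r−k_d = 0.6940 d⁻¹ and 1 − D₀(k_r−k_d)/(k_d L₀) = 1 − 1.33×0.6940/(0.386×21.5) = 0.8888, so
t_c = ln(2.798 × 0.8888) / 0.6940 = 0.9110 / 0.6940 = 1.313 d.
D_c = (k_d/k_r) L₀ e^(−k_d t_c) = (0.386/1.08) × 21.5 × e^(−0.386×1.313) = 0.3574 × 21.5 × 0.6025 = 4.630 mg/L.
Minimum DO = C_s − D_c = 9.10 − 4.630 = 4.470 mg/L.
x_c = v t_c = 0.789 m/s × 1.313 d × 86400 s/d = 89480 m ≈ 89.5 km.

t_c ≈ 1.31 d; D_c ≈ 4.63 mg/L; min DO ≈ 4.47 mg/L; x_c ≈ 89.5 km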